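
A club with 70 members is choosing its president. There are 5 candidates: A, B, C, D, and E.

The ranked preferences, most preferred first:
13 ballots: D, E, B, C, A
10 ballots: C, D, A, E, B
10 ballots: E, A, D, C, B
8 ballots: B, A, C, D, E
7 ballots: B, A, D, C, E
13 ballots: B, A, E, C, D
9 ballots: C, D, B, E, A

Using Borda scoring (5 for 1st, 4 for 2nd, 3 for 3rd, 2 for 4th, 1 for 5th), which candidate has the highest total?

A: 13×1 + 10×3 + 10×4 + 8×4 + 7×4 + 13×4 + 9×1 = 204
B: 13×3 + 10×1 + 10×1 + 8×5 + 7×5 + 13×5 + 9×3 = 226
C: 13×2 + 10×5 + 10×2 + 8×3 + 7×2 + 13×2 + 9×5 = 205
D: 13×5 + 10×4 + 10×3 + 8×2 + 7×3 + 13×1 + 9×4 = 221
E: 13×4 + 10×2 + 10×5 + 8×1 + 7×1 + 13×3 + 9×2 = 194

B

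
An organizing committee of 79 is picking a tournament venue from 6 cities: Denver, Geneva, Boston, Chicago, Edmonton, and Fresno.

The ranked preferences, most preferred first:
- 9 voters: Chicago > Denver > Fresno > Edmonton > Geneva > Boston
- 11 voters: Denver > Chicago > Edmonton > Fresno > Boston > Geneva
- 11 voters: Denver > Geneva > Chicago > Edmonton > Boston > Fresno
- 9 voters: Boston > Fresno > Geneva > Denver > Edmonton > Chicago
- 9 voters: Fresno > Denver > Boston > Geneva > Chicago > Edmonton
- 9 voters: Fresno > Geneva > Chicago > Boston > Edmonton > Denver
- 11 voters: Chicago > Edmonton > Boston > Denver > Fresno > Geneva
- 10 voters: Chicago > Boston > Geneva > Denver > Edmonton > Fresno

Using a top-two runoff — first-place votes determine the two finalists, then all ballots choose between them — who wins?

Round 1 first-place votes: Denver 22, Geneva 0, Boston 9, Chicago 30, Edmonton 0, Fresno 18. Chicago and Denver advance.
Runoff: Chicago is ranked above Denver on 39 ballots, Denver above Chicago on 40.

Denver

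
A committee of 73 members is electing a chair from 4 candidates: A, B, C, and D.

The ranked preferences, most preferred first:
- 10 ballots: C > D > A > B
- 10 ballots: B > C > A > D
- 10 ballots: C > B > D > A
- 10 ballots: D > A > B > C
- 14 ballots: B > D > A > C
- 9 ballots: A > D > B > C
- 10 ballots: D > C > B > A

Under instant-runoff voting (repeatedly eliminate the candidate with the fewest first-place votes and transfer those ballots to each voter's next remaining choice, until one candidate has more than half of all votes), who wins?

Round 1: A 9, B 24, C 20, D 20. A eliminated.
Round 2: B 24, C 20, D 29. C eliminated.
Round 3: B 34, D 39. D has a majority (≥37).

D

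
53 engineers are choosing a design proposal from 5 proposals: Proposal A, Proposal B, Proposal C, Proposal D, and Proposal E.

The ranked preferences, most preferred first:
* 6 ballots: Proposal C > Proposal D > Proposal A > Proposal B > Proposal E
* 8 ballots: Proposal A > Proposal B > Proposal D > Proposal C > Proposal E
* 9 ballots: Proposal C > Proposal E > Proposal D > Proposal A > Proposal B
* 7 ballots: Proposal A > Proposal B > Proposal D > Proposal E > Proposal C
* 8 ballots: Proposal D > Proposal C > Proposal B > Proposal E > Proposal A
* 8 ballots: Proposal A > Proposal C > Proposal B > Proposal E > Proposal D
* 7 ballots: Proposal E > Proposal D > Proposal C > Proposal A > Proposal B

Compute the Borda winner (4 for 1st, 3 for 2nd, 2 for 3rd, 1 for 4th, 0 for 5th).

Proposal C

Proposal A: 6×2 + 8×4 + 9×1 + 7×4 + 8×0 + 8×4 + 7×1 = 120
Proposal B: 6×1 + 8×3 + 9×0 + 7×3 + 8×2 + 8×2 + 7×0 = 83
Proposal C: 6×4 + 8×1 + 9×4 + 7×0 + 8×3 + 8×3 + 7×2 = 130
Proposal D: 6×3 + 8×2 + 9×2 + 7×2 + 8×4 + 8×0 + 7×3 = 119
Proposal E: 6×0 + 8×0 + 9×3 + 7×1 + 8×1 + 8×1 + 7×4 = 78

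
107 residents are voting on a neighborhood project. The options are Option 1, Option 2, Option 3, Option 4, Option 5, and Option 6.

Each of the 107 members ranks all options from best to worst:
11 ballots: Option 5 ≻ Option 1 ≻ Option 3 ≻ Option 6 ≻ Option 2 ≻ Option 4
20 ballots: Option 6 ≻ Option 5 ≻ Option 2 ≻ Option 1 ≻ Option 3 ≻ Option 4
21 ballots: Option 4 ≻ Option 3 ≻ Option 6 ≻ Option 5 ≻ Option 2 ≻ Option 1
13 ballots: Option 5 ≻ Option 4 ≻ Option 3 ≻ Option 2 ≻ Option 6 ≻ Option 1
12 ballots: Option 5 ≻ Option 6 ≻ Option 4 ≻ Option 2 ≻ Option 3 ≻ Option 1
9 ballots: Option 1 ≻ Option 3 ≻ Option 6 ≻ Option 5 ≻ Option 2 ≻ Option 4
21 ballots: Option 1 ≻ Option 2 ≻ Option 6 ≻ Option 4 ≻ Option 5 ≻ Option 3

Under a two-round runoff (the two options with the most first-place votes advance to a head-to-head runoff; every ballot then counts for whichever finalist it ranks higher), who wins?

Round 1 first-place votes: Option 1 30, Option 2 0, Option 3 0, Option 4 21, Option 5 36, Option 6 20. Option 5 and Option 1 advance.
Runoff: Option 5 is ranked above Option 1 on 77 ballots, Option 1 above Option 5 on 30.

Option 5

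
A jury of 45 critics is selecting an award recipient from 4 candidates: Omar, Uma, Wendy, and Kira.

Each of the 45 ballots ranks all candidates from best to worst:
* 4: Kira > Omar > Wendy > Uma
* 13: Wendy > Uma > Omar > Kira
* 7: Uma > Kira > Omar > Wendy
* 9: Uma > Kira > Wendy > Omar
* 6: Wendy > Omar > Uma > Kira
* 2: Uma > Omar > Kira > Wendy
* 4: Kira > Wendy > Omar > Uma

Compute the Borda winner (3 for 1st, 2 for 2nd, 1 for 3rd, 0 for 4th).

Uma

Omar: 4×2 + 13×1 + 7×1 + 9×0 + 6×2 + 2×2 + 4×1 = 48
Uma: 4×0 + 13×2 + 7×3 + 9×3 + 6×1 + 2×3 + 4×0 = 86
Wendy: 4×1 + 13×3 + 7×0 + 9×1 + 6×3 + 2×0 + 4×2 = 78
Kira: 4×3 + 13×0 + 7×2 + 9×2 + 6×0 + 2×1 + 4×3 = 58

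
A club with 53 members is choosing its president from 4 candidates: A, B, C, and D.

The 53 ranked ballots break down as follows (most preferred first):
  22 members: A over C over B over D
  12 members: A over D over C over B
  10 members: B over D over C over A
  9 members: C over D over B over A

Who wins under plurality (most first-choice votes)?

First-place votes: A 34, B 10, C 9, D 0.

A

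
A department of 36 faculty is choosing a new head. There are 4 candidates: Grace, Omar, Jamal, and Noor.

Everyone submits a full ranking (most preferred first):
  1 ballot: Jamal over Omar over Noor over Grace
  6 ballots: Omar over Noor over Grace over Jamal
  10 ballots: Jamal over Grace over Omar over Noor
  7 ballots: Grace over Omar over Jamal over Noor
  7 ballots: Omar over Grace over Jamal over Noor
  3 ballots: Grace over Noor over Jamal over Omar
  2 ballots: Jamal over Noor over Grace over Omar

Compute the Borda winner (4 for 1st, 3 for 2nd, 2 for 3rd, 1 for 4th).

Grace

Grace: 1×1 + 6×2 + 10×3 + 7×4 + 7×3 + 3×4 + 2×2 = 108
Omar: 1×3 + 6×4 + 10×2 + 7×3 + 7×4 + 3×1 + 2×1 = 101
Jamal: 1×4 + 6×1 + 10×4 + 7×2 + 7×2 + 3×2 + 2×4 = 92
Noor: 1×2 + 6×3 + 10×1 + 7×1 + 7×1 + 3×3 + 2×3 = 59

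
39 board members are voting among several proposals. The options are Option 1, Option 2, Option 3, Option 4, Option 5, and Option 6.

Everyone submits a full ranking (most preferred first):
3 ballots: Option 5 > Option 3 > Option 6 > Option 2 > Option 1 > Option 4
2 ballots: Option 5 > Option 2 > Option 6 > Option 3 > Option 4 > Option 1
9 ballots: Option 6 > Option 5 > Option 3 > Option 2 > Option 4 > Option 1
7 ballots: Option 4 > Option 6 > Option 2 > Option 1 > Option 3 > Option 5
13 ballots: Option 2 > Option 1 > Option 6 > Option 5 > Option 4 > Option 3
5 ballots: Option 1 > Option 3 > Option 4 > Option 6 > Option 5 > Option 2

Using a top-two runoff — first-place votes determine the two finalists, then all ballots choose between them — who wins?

Round 1 first-place votes: Option 1 5, Option 2 13, Option 3 0, Option 4 7, Option 5 5, Option 6 9. Option 2 and Option 6 advance.
Runoff: Option 2 is ranked above Option 6 on 15 ballots, Option 6 above Option 2 on 24.

Option 6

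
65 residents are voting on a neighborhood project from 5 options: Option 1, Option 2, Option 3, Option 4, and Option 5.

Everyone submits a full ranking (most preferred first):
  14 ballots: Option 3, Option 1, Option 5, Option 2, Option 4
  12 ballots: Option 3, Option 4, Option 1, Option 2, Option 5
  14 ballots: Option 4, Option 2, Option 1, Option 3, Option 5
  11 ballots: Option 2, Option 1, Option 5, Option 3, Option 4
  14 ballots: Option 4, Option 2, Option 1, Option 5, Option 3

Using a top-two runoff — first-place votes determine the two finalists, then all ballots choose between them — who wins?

Round 1 first-place votes: Option 1 0, Option 2 11, Option 3 26, Option 4 28, Option 5 0. Option 4 and Option 3 advance.
Runoff: Option 4 is ranked above Option 3 on 28 ballots, Option 3 above Option 4 on 37.

Option 3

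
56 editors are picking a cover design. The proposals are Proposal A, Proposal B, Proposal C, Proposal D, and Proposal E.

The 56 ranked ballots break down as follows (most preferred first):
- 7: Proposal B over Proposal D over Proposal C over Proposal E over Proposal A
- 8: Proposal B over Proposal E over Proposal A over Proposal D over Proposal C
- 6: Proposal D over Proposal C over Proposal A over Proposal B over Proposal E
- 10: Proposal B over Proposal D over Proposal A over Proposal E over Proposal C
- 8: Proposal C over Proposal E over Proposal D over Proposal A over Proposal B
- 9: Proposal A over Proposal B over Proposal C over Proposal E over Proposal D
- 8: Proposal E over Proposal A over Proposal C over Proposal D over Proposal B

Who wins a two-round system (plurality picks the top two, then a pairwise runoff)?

Proposal A

Round 1 first-place votes: Proposal A 9, Proposal B 25, Proposal C 8, Proposal D 6, Proposal E 8. Proposal B and Proposal A advance.
Runoff: Proposal B is ranked above Proposal A on 25 ballots, Proposal A above Proposal B on 31.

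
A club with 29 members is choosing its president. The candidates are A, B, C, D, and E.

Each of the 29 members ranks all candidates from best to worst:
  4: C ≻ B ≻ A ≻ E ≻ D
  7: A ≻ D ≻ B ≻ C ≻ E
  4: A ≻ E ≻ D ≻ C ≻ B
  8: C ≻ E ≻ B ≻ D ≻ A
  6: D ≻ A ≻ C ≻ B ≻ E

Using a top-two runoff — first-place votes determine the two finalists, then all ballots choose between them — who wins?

A

Round 1 first-place votes: A 11, B 0, C 12, D 6, E 0. C and A advance.
Runoff: C is ranked above A on 12 ballots, A above C on 17.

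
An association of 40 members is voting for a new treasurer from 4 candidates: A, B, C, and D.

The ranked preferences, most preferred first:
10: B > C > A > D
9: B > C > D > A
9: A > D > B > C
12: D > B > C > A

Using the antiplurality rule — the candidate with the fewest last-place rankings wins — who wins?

B

Last-place votes: A 21, B 0, C 9, D 10.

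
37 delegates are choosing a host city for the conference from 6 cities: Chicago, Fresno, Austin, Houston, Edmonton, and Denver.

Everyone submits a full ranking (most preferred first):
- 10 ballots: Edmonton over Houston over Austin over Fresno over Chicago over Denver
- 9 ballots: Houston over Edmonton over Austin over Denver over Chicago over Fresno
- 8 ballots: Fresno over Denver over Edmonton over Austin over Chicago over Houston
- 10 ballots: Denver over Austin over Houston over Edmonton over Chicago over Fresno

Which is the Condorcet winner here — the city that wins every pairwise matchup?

Houston

Houston vs Chicago: 29–8
Houston vs Fresno: 29–8
Houston vs Austin: 19–18
Houston vs Edmonton: 19–18
Houston vs Denver: 19–18
Houston beats every other city.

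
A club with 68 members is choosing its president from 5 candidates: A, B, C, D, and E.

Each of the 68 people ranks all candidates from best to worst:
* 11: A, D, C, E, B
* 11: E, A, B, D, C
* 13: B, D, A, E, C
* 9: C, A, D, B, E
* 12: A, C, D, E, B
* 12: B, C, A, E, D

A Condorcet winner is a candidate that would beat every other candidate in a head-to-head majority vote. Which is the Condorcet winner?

A vs B: 43–25
A vs C: 47–21
A vs D: 55–13
A vs E: 57–11
A beats every other candidate.

A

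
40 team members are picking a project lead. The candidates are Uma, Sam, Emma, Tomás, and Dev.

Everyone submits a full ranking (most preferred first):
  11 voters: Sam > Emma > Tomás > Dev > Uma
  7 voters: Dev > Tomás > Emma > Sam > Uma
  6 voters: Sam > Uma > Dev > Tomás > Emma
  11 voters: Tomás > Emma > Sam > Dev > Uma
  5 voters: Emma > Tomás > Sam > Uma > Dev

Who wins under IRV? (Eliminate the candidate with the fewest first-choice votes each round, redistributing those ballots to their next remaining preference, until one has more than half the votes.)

Round 1: Uma 0, Sam 17, Emma 5, Tomás 11, Dev 7. Uma eliminated.
Round 2: Sam 17, Emma 5, Tomás 11, Dev 7. Emma eliminated.
Round 3: Sam 17, Tomás 16, Dev 7. Dev eliminated.
Round 4: Sam 17, Tomás 23. Tomás has a majority (≥21).

Tomás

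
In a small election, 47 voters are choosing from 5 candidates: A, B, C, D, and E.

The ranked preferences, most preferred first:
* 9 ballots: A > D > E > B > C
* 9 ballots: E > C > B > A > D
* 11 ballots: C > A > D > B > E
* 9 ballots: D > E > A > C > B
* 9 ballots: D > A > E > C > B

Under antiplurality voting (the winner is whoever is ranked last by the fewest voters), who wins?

A

Last-place votes: A 0, B 18, C 9, D 9, E 11.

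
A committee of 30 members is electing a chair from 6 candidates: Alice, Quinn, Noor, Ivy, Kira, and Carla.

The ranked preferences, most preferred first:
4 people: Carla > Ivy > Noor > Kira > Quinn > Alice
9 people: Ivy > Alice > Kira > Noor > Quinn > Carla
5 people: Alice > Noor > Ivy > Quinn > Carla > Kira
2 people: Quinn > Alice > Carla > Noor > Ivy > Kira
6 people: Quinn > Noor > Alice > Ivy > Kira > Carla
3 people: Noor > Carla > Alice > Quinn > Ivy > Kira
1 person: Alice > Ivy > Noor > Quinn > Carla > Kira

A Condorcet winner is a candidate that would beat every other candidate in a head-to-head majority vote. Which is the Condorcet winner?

Alice

Alice vs Quinn: 18–12
Alice vs Noor: 17–13
Alice vs Ivy: 17–13
Alice vs Kira: 26–4
Alice vs Carla: 23–7
Alice beats every other candidate.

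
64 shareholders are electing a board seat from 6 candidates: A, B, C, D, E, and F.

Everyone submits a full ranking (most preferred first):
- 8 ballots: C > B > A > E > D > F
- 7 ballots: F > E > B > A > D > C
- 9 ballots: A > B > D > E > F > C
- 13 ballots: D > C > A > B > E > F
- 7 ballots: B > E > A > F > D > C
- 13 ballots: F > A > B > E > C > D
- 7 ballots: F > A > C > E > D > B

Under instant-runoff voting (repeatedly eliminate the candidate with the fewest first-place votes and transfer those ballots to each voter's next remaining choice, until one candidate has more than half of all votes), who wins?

Round 1: A 9, B 7, C 8, D 13, E 0, F 27. E eliminated.
Round 2: A 9, B 7, C 8, D 13, F 27. B eliminated.
Round 3: A 16, C 8, D 13, F 27. C eliminated.
Round 4: A 24, D 13, F 27. D eliminated.
Round 5: A 37, F 27. A has a majority (≥33).

A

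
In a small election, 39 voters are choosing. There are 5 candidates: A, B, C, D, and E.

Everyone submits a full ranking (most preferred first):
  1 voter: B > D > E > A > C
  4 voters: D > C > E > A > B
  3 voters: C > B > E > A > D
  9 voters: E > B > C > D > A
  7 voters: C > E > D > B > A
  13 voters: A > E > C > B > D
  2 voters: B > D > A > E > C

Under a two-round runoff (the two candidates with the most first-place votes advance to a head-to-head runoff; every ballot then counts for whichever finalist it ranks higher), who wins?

C

Round 1 first-place votes: A 13, B 3, C 10, D 4, E 9. A and C advance.
Runoff: A is ranked above C on 16 ballots, C above A on 23.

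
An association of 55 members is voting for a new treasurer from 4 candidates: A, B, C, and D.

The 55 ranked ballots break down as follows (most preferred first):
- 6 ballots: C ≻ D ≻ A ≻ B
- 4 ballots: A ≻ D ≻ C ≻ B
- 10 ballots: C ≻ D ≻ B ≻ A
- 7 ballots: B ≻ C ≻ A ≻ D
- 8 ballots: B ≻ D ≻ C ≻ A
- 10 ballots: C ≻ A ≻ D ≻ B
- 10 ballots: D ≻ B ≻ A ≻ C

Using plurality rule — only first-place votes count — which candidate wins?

First-place votes: A 4, B 15, C 26, D 10.

C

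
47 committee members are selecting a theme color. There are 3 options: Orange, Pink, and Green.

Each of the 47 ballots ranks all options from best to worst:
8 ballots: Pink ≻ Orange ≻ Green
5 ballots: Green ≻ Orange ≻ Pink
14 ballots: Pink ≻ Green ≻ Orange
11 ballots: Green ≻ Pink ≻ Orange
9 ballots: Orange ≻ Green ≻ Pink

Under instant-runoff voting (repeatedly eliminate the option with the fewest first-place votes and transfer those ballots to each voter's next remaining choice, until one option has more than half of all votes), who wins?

Green

Round 1: Orange 9, Pink 22, Green 16. Orange eliminated.
Round 2: Pink 22, Green 25. Green has a majority (≥24).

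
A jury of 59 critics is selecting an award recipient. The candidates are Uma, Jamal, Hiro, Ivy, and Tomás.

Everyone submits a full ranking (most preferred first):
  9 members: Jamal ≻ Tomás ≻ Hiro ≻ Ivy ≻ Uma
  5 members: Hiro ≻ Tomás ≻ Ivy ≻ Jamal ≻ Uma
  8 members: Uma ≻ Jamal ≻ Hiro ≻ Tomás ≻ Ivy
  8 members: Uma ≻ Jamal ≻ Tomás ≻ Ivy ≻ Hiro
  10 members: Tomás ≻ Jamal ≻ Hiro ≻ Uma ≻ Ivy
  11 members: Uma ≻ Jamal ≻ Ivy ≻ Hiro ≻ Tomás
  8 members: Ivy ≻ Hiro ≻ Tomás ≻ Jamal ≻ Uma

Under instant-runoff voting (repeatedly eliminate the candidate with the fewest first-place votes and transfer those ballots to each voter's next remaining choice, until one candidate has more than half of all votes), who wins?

Round 1: Uma 27, Jamal 9, Hiro 5, Ivy 8, Tomás 10. Hiro eliminated.
Round 2: Uma 27, Jamal 9, Ivy 8, Tomás 15. Ivy eliminated.
Round 3: Uma 27, Jamal 9, Tomás 23. Jamal eliminated.
Round 4: Uma 27, Tomás 32. Tomás has a majority (≥30).

Tomás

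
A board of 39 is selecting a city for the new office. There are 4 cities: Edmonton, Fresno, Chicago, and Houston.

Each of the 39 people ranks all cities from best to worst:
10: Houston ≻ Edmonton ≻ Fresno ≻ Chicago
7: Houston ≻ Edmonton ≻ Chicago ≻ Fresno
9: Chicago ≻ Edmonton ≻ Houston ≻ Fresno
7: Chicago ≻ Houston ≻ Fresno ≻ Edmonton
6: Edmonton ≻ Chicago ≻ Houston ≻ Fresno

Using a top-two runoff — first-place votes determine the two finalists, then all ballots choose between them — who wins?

Chicago

Round 1 first-place votes: Edmonton 6, Fresno 0, Chicago 16, Houston 17. Houston and Chicago advance.
Runoff: Houston is ranked above Chicago on 17 ballots, Chicago above Houston on 22.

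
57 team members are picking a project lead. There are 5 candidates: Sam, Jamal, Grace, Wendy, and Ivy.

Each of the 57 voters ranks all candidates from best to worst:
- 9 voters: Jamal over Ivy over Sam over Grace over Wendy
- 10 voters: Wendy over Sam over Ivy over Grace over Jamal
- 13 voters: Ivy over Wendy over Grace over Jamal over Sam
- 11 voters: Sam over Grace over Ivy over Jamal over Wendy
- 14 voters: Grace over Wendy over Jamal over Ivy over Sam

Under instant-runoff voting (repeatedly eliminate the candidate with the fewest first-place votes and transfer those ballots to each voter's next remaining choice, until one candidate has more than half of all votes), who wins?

Ivy

Round 1: Sam 11, Jamal 9, Grace 14, Wendy 10, Ivy 13. Jamal eliminated.
Round 2: Sam 11, Grace 14, Wendy 10, Ivy 22. Wendy eliminated.
Round 3: Sam 21, Grace 14, Ivy 22. Grace eliminated.
Round 4: Sam 21, Ivy 36. Ivy has a majority (≥29).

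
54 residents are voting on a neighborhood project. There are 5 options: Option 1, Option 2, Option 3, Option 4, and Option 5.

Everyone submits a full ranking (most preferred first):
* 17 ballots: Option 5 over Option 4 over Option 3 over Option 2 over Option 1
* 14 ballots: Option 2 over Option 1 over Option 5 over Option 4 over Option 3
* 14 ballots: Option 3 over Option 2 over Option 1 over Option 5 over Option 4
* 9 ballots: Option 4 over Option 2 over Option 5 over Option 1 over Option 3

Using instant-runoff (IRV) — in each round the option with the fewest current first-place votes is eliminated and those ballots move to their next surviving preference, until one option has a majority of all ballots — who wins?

Round 1: Option 1 0, Option 2 14, Option 3 14, Option 4 9, Option 5 17. Option 1 eliminated.
Round 2: Option 2 14, Option 3 14, Option 4 9, Option 5 17. Option 4 eliminated.
Round 3: Option 2 23, Option 3 14, Option 5 17. Option 3 eliminated.
Round 4: Option 2 37, Option 5 17. Option 2 has a majority (≥28).

Option 2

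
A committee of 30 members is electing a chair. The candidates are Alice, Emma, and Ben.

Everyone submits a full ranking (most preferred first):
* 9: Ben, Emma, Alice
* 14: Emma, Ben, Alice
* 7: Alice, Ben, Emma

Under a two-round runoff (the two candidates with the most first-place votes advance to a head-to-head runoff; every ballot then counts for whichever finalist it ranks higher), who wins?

Ben

Round 1 first-place votes: Alice 7, Emma 14, Ben 9. Emma and Ben advance.
Runoff: Emma is ranked above Ben on 14 ballots, Ben above Emma on 16.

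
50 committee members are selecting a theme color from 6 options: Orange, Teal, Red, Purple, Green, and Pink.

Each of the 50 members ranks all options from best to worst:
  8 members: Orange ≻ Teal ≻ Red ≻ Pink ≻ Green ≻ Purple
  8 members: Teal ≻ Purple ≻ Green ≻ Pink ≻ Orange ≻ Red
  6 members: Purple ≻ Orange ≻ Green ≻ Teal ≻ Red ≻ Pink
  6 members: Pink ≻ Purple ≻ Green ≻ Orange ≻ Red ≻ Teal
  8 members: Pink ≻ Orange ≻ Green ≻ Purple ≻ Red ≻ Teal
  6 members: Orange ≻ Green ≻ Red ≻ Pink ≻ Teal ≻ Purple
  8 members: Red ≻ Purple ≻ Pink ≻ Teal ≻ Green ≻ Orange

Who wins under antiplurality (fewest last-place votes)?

Green

Last-place votes: Orange 8, Teal 14, Red 8, Purple 14, Green 0, Pink 6.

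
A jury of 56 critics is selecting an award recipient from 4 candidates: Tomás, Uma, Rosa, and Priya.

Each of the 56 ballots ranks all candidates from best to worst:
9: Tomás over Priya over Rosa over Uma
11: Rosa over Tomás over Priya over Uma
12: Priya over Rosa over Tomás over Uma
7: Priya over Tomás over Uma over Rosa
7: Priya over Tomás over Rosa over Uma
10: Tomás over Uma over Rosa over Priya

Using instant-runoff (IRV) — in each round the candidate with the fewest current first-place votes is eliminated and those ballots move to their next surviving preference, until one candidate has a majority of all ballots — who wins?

Round 1: Tomás 19, Uma 0, Rosa 11, Priya 26. Uma eliminated.
Round 2: Tomás 19, Rosa 11, Priya 26. Rosa eliminated.
Round 3: Tomás 30, Priya 26. Tomás has a majority (≥29).

Tomás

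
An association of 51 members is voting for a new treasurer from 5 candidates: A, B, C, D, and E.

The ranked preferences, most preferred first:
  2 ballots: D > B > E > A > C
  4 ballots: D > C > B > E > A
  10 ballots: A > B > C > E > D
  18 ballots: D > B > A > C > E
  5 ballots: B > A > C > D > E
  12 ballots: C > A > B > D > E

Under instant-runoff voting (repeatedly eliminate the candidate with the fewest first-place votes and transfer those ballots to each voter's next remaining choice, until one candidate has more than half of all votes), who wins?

Round 1: A 10, B 5, C 12, D 24, E 0. E eliminated.
Round 2: A 10, B 5, C 12, D 24. B eliminated.
Round 3: A 15, C 12, D 24. C eliminated.
Round 4: A 27, D 24. A has a majority (≥26).

A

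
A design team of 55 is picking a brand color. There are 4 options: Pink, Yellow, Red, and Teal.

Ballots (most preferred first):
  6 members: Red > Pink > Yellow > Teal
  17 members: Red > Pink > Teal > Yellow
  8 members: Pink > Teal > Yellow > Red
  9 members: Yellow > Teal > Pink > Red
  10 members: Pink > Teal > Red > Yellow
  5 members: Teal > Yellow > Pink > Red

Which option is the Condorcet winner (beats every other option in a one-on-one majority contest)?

Pink vs Yellow: 41–14
Pink vs Red: 32–23
Pink vs Teal: 41–14
Pink beats every other option.

Pink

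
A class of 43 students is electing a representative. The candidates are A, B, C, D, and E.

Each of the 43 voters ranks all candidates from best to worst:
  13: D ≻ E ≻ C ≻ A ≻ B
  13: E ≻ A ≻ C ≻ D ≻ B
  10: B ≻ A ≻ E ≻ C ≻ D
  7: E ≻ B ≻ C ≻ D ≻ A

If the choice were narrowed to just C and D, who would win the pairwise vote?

C is ranked above D on 30 ballots; D above C on 13.

C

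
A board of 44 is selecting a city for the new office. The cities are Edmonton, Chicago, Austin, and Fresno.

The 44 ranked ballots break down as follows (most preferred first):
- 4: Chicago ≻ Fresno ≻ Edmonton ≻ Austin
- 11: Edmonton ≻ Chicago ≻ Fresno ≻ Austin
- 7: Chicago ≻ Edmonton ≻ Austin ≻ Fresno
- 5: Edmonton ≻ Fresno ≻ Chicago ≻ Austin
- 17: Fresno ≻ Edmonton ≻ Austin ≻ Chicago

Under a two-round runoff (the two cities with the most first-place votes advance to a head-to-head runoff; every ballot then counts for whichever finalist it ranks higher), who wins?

Edmonton

Round 1 first-place votes: Edmonton 16, Chicago 11, Austin 0, Fresno 17. Fresno and Edmonton advance.
Runoff: Fresno is ranked above Edmonton on 21 ballots, Edmonton above Fresno on 23.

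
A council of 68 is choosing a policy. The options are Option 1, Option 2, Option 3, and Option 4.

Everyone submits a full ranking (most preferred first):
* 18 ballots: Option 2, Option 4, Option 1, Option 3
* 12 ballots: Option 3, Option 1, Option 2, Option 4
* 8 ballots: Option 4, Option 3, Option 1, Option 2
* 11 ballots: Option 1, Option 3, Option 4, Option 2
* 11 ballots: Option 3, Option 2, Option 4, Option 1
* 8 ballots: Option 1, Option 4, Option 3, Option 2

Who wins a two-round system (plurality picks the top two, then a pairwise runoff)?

Option 1

Round 1 first-place votes: Option 1 19, Option 2 18, Option 3 23, Option 4 8. Option 3 and Option 1 advance.
Runoff: Option 3 is ranked above Option 1 on 31 ballots, Option 1 above Option 3 on 37.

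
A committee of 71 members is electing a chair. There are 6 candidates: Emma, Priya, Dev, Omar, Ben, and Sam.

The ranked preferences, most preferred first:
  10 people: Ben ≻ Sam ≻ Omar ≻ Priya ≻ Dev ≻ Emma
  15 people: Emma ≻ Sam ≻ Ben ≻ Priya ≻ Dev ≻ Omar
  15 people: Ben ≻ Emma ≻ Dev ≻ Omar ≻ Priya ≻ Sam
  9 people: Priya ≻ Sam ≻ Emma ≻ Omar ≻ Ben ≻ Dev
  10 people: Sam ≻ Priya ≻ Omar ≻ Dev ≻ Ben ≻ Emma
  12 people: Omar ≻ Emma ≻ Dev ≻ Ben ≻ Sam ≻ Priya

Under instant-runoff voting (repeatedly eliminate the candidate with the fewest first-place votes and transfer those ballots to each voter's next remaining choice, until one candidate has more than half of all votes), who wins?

Emma

Round 1: Emma 15, Priya 9, Dev 0, Omar 12, Ben 25, Sam 10. Dev eliminated.
Round 2: Emma 15, Priya 9, Omar 12, Ben 25, Sam 10. Priya eliminated.
Round 3: Emma 15, Omar 12, Ben 25, Sam 19. Omar eliminated.
Round 4: Emma 27, Ben 25, Sam 19. Sam eliminated.
Round 5: Emma 36, Ben 35. Emma has a majority (≥36).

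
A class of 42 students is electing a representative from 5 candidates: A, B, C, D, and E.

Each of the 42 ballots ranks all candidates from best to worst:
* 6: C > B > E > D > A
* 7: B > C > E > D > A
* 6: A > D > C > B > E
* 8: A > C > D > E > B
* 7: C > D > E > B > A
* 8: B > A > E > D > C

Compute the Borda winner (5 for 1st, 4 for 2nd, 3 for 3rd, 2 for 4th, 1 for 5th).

C

A: 6×1 + 7×1 + 6×5 + 8×5 + 7×1 + 8×4 = 122
B: 6×4 + 7×5 + 6×2 + 8×1 + 7×2 + 8×5 = 133
C: 6×5 + 7×4 + 6×3 + 8×4 + 7×5 + 8×1 = 151
D: 6×2 + 7×2 + 6×4 + 8×3 + 7×4 + 8×2 = 118
E: 6×3 + 7×3 + 6×1 + 8×2 + 7×3 + 8×3 = 106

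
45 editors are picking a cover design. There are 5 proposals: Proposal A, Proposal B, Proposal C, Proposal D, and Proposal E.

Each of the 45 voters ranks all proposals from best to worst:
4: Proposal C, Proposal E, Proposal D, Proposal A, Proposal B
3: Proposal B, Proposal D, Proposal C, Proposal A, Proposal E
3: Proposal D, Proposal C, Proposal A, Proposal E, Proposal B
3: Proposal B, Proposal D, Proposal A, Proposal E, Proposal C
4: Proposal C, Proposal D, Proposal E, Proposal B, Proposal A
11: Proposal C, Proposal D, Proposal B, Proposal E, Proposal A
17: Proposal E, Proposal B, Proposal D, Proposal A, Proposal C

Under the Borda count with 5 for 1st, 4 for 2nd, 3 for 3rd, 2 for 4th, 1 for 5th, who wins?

Proposal D

Proposal A: 4×2 + 3×2 + 3×3 + 3×3 + 4×1 + 11×1 + 17×2 = 81
Proposal B: 4×1 + 3×5 + 3×1 + 3×5 + 4×2 + 11×3 + 17×4 = 146
Proposal C: 4×5 + 3×3 + 3×4 + 3×1 + 4×5 + 11×5 + 17×1 = 136
Proposal D: 4×3 + 3×4 + 3×5 + 3×4 + 4×4 + 11×4 + 17×3 = 162
Proposal E: 4×4 + 3×1 + 3×2 + 3×2 + 4×3 + 11×2 + 17×5 = 150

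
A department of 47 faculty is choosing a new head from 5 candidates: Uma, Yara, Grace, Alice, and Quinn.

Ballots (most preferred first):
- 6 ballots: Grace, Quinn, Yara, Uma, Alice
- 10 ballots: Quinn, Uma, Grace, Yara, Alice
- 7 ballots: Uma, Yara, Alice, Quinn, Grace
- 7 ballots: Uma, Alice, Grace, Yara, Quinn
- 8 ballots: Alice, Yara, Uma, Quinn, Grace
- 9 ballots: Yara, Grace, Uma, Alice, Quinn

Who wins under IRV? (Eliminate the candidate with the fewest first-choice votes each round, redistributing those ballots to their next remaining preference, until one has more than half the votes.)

Yara

Round 1: Uma 14, Yara 9, Grace 6, Alice 8, Quinn 10. Grace eliminated.
Round 2: Uma 14, Yara 9, Alice 8, Quinn 16. Alice eliminated.
Round 3: Uma 14, Yara 17, Quinn 16. Uma eliminated.
Round 4: Yara 31, Quinn 16. Yara has a majority (≥24).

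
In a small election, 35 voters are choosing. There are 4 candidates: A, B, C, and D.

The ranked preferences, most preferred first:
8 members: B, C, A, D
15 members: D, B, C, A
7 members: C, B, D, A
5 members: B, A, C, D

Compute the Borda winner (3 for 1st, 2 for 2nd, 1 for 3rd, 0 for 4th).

B

A: 8×1 + 15×0 + 7×0 + 5×2 = 18
B: 8×3 + 15×2 + 7×2 + 5×3 = 83
C: 8×2 + 15×1 + 7×3 + 5×1 = 57
D: 8×0 + 15×3 + 7×1 + 5×0 = 52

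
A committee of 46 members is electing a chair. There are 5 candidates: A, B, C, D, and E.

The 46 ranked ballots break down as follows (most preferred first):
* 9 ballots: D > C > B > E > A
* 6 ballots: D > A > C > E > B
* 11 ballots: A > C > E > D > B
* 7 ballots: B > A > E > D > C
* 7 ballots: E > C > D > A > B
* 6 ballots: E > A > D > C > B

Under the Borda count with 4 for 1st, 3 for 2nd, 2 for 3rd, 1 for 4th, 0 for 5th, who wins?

A: 9×0 + 6×3 + 11×4 + 7×3 + 7×1 + 6×3 = 108
B: 9×2 + 6×0 + 11×0 + 7×4 + 7×0 + 6×0 = 46
C: 9×3 + 6×2 + 11×3 + 7×0 + 7×3 + 6×1 = 99
D: 9×4 + 6×4 + 11×1 + 7×1 + 7×2 + 6×2 = 104
E: 9×1 + 6×1 + 11×2 + 7×2 + 7×4 + 6×4 = 103

A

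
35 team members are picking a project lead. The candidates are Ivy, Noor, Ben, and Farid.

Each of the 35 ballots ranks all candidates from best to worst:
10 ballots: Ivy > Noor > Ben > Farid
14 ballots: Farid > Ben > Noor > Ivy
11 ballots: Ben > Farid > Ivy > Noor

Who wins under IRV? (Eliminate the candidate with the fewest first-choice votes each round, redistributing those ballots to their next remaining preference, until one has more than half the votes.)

Round 1: Ivy 10, Noor 0, Ben 11, Farid 14. Noor eliminated.
Round 2: Ivy 10, Ben 11, Farid 14. Ivy eliminated.
Round 3: Ben 21, Farid 14. Ben has a majority (≥18).

Ben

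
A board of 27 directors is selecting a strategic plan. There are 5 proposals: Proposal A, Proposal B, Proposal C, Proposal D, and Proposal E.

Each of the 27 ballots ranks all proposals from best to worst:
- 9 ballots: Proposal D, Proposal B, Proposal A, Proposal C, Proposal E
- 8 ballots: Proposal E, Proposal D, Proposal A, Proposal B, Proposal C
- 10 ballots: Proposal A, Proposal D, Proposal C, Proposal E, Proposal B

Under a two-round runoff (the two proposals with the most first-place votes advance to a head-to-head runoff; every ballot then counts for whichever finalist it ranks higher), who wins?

Round 1 first-place votes: Proposal A 10, Proposal B 0, Proposal C 0, Proposal D 9, Proposal E 8. Proposal A and Proposal D advance.
Runoff: Proposal A is ranked above Proposal D on 10 ballots, Proposal D above Proposal A on 17.

Proposal D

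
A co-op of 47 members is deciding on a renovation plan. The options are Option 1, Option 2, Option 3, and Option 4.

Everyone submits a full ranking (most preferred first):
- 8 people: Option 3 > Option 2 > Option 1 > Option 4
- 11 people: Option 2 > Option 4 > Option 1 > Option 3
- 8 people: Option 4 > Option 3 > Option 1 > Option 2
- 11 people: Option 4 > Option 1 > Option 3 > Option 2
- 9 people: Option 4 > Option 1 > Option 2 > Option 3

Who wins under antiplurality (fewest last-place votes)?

Last-place votes: Option 1 0, Option 2 19, Option 3 20, Option 4 8.

Option 1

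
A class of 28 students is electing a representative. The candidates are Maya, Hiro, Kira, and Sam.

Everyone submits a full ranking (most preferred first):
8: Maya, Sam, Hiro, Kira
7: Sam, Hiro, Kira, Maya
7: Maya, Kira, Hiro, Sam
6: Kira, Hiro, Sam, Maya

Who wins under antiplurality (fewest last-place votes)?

Last-place votes: Maya 13, Hiro 0, Kira 8, Sam 7.

Hiro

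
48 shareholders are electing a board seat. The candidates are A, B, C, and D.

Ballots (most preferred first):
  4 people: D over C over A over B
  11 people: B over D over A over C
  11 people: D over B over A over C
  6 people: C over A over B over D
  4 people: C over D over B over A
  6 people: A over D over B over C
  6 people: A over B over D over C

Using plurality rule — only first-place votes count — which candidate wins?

D

First-place votes: A 12, B 11, C 10, D 15.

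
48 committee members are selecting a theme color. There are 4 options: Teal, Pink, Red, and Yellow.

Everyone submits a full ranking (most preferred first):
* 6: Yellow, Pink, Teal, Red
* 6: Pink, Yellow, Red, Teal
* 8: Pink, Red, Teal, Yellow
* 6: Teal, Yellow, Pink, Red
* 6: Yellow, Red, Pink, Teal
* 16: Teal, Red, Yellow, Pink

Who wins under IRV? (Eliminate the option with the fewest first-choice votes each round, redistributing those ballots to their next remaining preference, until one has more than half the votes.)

Round 1: Teal 22, Pink 14, Red 0, Yellow 12. Red eliminated.
Round 2: Teal 22, Pink 14, Yellow 12. Yellow eliminated.
Round 3: Teal 22, Pink 26. Pink has a majority (≥25).

Pink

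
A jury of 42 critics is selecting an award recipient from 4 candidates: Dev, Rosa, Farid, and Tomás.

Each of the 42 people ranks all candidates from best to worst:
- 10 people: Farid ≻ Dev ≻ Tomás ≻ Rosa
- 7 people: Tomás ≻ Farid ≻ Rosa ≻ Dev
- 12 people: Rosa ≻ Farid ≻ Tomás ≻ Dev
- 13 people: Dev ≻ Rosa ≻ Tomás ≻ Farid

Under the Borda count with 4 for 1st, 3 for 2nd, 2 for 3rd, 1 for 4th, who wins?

Dev: 10×3 + 7×1 + 12×1 + 13×4 = 101
Rosa: 10×1 + 7×2 + 12×4 + 13×3 = 111
Farid: 10×4 + 7×3 + 12×3 + 13×1 = 110
Tomás: 10×2 + 7×4 + 12×2 + 13×2 = 98

Rosa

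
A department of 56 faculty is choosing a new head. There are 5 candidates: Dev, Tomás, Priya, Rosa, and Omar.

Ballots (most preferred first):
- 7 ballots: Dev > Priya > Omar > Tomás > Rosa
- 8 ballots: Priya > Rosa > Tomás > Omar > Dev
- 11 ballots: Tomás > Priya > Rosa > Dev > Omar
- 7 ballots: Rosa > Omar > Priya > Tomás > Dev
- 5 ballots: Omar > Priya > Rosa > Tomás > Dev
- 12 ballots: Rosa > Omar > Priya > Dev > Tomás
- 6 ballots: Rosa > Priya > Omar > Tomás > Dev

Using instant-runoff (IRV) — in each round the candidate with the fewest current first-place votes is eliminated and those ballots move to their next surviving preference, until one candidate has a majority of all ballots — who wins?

Round 1: Dev 7, Tomás 11, Priya 8, Rosa 25, Omar 5. Omar eliminated.
Round 2: Dev 7, Tomás 11, Priya 13, Rosa 25. Dev eliminated.
Round 3: Tomás 11, Priya 20, Rosa 25. Tomás eliminated.
Round 4: Priya 31, Rosa 25. Priya has a majority (≥29).

Priya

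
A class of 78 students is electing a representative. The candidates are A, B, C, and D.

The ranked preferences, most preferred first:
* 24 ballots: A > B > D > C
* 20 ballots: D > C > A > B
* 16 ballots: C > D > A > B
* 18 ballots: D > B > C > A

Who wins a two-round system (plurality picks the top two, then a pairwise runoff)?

D

Round 1 first-place votes: A 24, B 0, C 16, D 38. D and A advance.
Runoff: D is ranked above A on 54 ballots, A above D on 24.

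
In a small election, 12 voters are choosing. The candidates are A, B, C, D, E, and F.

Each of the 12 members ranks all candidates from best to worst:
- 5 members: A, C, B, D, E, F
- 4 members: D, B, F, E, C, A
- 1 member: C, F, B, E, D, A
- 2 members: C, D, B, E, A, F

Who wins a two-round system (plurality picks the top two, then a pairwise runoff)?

Round 1 first-place votes: A 5, B 0, C 3, D 4, E 0, F 0. A and D advance.
Runoff: A is ranked above D on 5 ballots, D above A on 7.

D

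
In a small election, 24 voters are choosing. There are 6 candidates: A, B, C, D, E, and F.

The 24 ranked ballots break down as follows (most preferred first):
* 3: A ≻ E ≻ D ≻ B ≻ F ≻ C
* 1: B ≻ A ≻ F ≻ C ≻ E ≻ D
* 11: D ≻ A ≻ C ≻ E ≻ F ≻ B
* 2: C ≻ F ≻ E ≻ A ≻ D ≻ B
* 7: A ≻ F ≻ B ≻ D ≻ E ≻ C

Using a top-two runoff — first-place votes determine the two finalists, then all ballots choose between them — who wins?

Round 1 first-place votes: A 10, B 1, C 2, D 11, E 0, F 0. D and A advance.
Runoff: D is ranked above A on 11 ballots, A above D on 13.

A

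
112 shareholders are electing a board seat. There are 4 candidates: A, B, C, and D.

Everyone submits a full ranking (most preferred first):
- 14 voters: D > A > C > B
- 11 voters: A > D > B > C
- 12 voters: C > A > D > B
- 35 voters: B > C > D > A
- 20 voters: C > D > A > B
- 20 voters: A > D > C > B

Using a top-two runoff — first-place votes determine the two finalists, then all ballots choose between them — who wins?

C

Round 1 first-place votes: A 31, B 35, C 32, D 14. B and C advance.
Runoff: B is ranked above C on 46 ballots, C above B on 66.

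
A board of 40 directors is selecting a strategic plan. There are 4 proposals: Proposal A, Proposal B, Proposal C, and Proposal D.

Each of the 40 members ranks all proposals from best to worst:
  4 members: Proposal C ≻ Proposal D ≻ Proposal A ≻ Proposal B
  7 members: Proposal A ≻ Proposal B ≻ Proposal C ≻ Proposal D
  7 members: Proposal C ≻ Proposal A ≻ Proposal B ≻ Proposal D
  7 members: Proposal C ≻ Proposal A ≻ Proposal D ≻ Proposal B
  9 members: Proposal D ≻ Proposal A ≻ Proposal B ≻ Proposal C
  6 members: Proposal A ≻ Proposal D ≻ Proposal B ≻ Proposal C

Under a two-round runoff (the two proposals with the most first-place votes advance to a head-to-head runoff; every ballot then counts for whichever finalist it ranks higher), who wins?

Proposal A

Round 1 first-place votes: Proposal A 13, Proposal B 0, Proposal C 18, Proposal D 9. Proposal C and Proposal A advance.
Runoff: Proposal C is ranked above Proposal A on 18 ballots, Proposal A above Proposal C on 22.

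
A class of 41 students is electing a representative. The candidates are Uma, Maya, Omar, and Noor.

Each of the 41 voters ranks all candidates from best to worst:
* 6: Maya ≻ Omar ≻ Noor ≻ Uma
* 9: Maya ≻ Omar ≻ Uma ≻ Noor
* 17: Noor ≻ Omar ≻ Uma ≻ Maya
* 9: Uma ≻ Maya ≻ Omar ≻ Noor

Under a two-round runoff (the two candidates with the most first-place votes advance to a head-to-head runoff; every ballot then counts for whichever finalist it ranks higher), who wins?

Maya

Round 1 first-place votes: Uma 9, Maya 15, Omar 0, Noor 17. Noor and Maya advance.
Runoff: Noor is ranked above Maya on 17 ballots, Maya above Noor on 24.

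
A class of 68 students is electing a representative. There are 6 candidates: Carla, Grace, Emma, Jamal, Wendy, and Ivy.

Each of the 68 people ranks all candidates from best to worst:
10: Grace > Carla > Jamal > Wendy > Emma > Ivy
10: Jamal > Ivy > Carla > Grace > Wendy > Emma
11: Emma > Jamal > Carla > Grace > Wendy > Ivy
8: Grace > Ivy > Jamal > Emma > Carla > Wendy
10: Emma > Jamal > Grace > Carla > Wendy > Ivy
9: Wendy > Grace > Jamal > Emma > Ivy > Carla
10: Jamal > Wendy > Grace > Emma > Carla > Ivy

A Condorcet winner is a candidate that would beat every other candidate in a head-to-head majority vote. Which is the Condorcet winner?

Jamal

Jamal vs Carla: 58–10
Jamal vs Grace: 41–27
Jamal vs Emma: 47–21
Jamal vs Wendy: 59–9
Jamal vs Ivy: 60–8
Jamal beats every other candidate.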